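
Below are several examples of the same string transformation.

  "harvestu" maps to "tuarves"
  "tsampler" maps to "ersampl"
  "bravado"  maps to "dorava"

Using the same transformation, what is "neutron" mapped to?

In each case the input is transformed by: delete the first character, then move the last 2 characters to the front (rotate right by 2).
On "neutron": the first step gives "eutron", and the second then gives "oneutr".

oneutr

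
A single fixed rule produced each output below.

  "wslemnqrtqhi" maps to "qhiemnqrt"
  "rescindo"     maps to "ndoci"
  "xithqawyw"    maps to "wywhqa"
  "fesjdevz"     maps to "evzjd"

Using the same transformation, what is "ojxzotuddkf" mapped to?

In each case the input is transformed by: delete the first 3 characters, then move the last 3 characters to the front (rotate right by 3).
Starting from "ojxzotuddkf": after the first operation, "zotuddkf"; after the second, "dkfzotud".

dkfzotud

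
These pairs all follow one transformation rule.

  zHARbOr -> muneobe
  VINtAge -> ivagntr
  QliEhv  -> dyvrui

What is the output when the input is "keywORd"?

Looking at the pairs, the operation is to shift every letter 13 places forward in the alphabet (wrapping around) — i.e. ROT13, then convert every letter to lowercase.
For "keywORd", step one produces "xrljBEq"; step two turns that into "xrljbeq".

xrljbeq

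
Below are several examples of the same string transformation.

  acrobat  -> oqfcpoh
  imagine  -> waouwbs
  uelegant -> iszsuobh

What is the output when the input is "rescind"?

Looking at the pairs, the operation is to shift every letter 12 places backward in the alphabet (wrapping around).
Doing the same to "rescind": "fsgqwbr".

fsgqwbr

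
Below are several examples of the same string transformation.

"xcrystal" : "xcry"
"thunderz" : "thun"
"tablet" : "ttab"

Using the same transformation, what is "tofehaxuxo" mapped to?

ofeh

Each output is the input with this applied: swap the front and back halves of the string, then keep only the last 4 characters.
On "tofehaxuxo" that produces "ofeh".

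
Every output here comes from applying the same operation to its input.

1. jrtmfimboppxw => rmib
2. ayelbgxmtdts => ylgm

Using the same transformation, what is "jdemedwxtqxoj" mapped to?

The pattern: keep every other character starting from the second (positions 2nd, 4th, 6th, ...), then keep only the first 4 characters.
Applying both steps to "jdemedwxtqxoj": "dmdxqo", then "dmdx".

dmdx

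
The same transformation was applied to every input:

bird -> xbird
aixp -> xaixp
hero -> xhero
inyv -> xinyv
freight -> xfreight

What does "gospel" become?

xgospel

The rule is to prepend "x".
"gospel" → "xgospel".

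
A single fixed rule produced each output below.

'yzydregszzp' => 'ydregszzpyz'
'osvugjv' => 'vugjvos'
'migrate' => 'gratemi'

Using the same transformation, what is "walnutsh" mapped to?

In each case the input is transformed by: move the first 2 characters to the end (rotate left by 2).
Doing the same to "walnutsh": "lnutshwa".

lnutshwa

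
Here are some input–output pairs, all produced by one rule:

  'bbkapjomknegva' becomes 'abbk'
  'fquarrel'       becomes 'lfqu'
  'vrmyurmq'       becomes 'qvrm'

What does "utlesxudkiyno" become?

In each case the input is transformed by: move the last character to the front, then keep only the first 4 characters.
"utlesxudkiyno" → "outl".

outl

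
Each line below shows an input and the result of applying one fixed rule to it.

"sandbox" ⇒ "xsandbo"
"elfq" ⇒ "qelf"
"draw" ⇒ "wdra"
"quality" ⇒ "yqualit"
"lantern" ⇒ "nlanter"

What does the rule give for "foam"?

The transformation: move the last character to the front.
Applying that to "foam" gives "mfoa".

mfoa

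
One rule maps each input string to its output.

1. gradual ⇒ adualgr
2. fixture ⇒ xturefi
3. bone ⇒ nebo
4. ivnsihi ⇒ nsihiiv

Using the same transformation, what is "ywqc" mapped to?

Each output is the input with this applied: move the first 2 characters to the end (rotate left by 2).
On "ywqc" that produces "qcyw".

qcyw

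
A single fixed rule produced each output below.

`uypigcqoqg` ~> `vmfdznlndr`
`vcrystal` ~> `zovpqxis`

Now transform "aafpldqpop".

xcmianmlmx

The rule is to shift every letter 3 places backward in the alphabet (wrapping around), then move the first character to the end.
Applying both steps to "aafpldqpop": "xxcmianmlm", then "xcmianmlmx".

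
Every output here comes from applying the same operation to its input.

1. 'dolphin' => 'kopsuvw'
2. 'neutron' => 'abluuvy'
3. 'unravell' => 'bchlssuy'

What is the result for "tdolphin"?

The rule is to shift every letter 7 places forward in the alphabet (wrapping around), then sort the characters into alphabetical order.
Applying both steps to "tdolphin": "akvswopu", then "akopsuvw".

akopsuvw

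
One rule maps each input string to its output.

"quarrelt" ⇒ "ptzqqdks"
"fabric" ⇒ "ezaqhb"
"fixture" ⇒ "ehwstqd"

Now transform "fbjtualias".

eaistzkhzr

In each case the input is transformed by: shift every letter 1 place backward in the alphabet (wrapping around).
Applying that to "fbjtualias" gives "eaistzkhzr".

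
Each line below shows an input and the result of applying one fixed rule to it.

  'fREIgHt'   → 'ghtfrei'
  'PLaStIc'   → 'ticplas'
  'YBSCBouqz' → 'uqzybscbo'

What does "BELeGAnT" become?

antbeleg

What's happening: move the last 3 characters to the front (rotate right by 3), then convert every letter to lowercase.
For "BELeGAnT", step one produces "AnTBELeG"; step two turns that into "antbeleg".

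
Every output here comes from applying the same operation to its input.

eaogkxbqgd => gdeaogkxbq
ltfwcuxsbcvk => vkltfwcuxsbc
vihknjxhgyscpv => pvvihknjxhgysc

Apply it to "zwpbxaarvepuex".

exzwpbxaarvepu

The pattern: move the last 2 characters to the front (rotate right by 2).
Doing the same to "zwpbxaarvepuex": "exzwpbxaarvepu".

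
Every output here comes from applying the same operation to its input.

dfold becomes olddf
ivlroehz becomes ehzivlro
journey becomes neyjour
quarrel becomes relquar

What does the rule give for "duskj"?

The rule is to move the last 3 characters to the front (rotate right by 3).
Applying that to "duskj" gives "skjdu".

skjdu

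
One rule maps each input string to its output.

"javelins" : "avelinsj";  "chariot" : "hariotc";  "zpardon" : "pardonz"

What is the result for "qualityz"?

The transformation: move the first character to the end.
For "qualityz" the result is "ualityzq".

ualityzq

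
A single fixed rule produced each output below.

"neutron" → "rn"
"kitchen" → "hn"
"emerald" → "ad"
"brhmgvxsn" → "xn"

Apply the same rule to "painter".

Looking at the pairs, the operation is to swap each adjacent pair of characters (1↔2, 3↔4, ...), then keep only the last 2 characters.
For "painter", step one produces "apnietr"; step two turns that into "tr".

tr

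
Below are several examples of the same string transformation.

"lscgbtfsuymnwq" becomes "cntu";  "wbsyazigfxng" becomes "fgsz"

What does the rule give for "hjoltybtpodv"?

opvy

The pattern: keep one character in every 3, starting at position 3 (positions 3rd, 6th, 9th, ...), then sort the characters into alphabetical order.
On "hjoltybtpodv": the first step gives "oypv", and the second then gives "opvy".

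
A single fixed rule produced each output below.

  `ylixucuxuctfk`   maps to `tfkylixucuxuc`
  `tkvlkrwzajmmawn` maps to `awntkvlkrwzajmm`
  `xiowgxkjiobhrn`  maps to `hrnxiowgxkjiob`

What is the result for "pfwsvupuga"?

The pattern: move the last 3 characters to the front (rotate right by 3).
"pfwsvupuga" → "ugapfwsvup".

ugapfwsvup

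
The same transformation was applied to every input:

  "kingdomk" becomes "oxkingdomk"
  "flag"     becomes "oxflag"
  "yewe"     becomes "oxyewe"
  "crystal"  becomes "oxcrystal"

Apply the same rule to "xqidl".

oxxqidl

The pattern: prepend "ox".
"xqidl" → "oxxqidl".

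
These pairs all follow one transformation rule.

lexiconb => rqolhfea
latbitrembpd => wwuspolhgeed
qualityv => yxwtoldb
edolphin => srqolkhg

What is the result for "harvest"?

The pattern: shift every letter 3 places forward in the alphabet (wrapping around), then sort the characters into reverse alphabetical order.
Working it through for "harvest": intermediate "kduyhvw", final "ywvukhd".

ywvukhd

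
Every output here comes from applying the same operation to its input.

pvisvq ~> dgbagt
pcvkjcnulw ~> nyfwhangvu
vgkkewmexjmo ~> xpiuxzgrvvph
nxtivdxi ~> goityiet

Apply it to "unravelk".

gpwvfycl

The rule is to swap the front and back halves of the string, then shift every letter 11 places forward in the alphabet (wrapping around).
Applying both steps to "unravelk": "velkunra", then "gpwvfycl".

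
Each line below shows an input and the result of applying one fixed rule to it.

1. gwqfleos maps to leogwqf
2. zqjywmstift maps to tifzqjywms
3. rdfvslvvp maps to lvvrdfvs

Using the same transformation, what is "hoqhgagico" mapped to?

The transformation: delete the last character, then move the last 3 characters to the front (rotate right by 3).
Starting from "hoqhgagico": after the first operation, "hoqhgagic"; after the second, "gichoqhga".

gichoqhga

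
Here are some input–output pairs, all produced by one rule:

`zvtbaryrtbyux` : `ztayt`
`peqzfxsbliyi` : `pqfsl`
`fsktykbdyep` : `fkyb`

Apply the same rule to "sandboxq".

snb

What's happening: delete the last 3 characters, then keep every other character starting from the first (positions 1st, 3rd, 5th, ...).
"sandboxq" → "snb".
(Check on "zvtbaryrtbyux": → "zvtbaryrtb" → "ztayt" ✓)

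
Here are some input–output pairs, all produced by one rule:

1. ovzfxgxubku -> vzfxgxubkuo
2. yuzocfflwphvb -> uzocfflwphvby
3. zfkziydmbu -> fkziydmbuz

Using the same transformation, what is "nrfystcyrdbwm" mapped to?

rfystcyrdbwmn

Rule — move the first character to the end.
"nrfystcyrdbwm" → "rfystcyrdbwmn".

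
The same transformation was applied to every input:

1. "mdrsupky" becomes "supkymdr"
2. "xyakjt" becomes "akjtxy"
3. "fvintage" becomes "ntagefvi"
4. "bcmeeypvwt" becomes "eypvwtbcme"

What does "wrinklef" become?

nklefwri

The pattern: swap the front and back halves of the string, then move the last character to the front.
"wrinklef" → "nklefwri".
(Check on "bcmeeypvwt": → "ypvwtbcmee" → "eypvwtbcme" ✓)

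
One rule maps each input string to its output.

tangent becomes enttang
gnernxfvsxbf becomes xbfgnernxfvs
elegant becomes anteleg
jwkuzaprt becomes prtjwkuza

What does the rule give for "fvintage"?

In each case the input is transformed by: move the last 3 characters to the front (rotate right by 3).
"fvintage" → "agefvint".

agefvint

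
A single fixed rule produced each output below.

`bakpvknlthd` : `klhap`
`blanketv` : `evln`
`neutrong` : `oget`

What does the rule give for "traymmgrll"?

The rule is to keep every other character starting from the second (positions 2nd, 4th, 6th, ...), then move the first 2 characters to the end (rotate left by 2).
On "traymmgrll": the first step gives "rymrl", and the second then gives "mrlry".

mrlry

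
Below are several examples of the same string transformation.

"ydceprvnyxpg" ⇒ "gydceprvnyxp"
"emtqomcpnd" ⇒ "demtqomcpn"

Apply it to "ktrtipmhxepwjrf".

fktrtipmhxepwjr

The rule is to move the last character to the front.
On "ktrtipmhxepwjrf" that produces "fktrtipmhxepwjr".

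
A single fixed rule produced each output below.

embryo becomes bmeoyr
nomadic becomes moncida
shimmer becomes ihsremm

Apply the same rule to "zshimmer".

hszremmi

Each output is the input with this applied: move the first 3 characters to the end (rotate left by 3), then reverse the string.
"zshimmer" → "hszremmi".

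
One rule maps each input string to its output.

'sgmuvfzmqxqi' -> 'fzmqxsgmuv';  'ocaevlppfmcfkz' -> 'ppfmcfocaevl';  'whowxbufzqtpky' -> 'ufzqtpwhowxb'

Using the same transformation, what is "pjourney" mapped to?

urnpjo

The pattern: delete the last 2 characters, then swap the front and back halves of the string.
For "pjourney", step one produces "pjourn"; step two turns that into "urnpjo".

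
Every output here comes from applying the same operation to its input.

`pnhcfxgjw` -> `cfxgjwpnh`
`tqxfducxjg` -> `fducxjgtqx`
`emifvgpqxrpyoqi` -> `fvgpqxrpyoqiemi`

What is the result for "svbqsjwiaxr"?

qsjwiaxrsvb

Each output is the input with this applied: move the first 3 characters to the end (rotate left by 3).
Applying that to "svbqsjwiaxr" gives "qsjwiaxrsvb".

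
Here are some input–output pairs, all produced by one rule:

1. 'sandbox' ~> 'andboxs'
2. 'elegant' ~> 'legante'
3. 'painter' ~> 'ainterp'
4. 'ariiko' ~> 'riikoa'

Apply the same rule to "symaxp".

What's happening: move the first character to the end.
Doing the same to "symaxp": "ymaxps".

ymaxps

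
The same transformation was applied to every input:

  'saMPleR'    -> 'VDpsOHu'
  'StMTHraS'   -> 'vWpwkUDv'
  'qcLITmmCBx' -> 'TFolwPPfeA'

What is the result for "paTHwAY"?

What's happening: shift every letter 3 places forward in the alphabet (wrapping around), then flip the case of every letter.
Applying that to "paTHwAY" gives "SDwkZdb".

SDwkZdb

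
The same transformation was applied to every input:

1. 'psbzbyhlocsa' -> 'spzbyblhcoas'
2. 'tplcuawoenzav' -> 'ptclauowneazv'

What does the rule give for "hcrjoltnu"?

Each output is the input with this applied: swap each adjacent pair of characters (1↔2, 3↔4, ...).
"hcrjoltnu" → "chjrlontu".

chjrlontu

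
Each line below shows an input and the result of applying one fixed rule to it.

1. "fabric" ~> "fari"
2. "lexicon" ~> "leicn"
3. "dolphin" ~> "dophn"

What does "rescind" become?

Looking at the pairs, the operation is to double every character, then keep one character in every 3, starting at position 1 (positions 1st, 4th, 7th, ...).
Applying both steps to "rescind": "rreesscciinndd", then "recid".

recid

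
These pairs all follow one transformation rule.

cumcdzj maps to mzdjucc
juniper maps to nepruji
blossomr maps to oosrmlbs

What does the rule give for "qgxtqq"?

xqqgqt

The pattern: swap each adjacent pair of characters (1↔2, 3↔4, ...), then move the first 3 characters to the end (rotate left by 3).
Applying both steps to "qgxtqq": "gqtxqq", then "xqqgqt".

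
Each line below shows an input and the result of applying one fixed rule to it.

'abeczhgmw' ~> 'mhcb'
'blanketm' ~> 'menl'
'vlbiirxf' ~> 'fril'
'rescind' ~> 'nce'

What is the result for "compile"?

Looking at the pairs, the operation is to keep every other character starting from the second (positions 2nd, 4th, 6th, ...), then reverse the string.
Starting from "compile": after the first operation, "opl"; after the second, "lpo".
(Check on "abeczhgmw": → "bchm" → "mhcb" ✓)

lpo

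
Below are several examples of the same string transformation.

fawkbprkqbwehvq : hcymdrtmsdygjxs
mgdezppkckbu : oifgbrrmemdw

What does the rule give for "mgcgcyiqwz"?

Rule — shift every letter 2 places forward in the alphabet (wrapping around).
"mgcgcyiqwz" → "oieieaksyb".

oieieaksyb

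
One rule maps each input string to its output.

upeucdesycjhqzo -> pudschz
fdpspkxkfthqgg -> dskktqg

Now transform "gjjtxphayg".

jtpag

The rule is to keep every other character starting from the second (positions 2nd, 4th, 6th, ...).
For "gjjtxphayg" the result is "jtpag".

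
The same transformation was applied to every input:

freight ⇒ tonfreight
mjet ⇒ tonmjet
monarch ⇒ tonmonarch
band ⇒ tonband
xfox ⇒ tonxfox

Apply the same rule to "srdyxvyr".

Rule — prepend "ton".
Applying that to "srdyxvyr" gives "tonsrdyxvyr".

tonsrdyxvyr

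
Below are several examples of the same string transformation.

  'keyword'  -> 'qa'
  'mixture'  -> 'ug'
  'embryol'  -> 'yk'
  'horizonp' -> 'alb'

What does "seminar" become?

Rule — shift every letter 12 places forward in the alphabet (wrapping around), then keep one character in every 3, starting at position 2 (positions 2nd, 5th, 8th, ...).
On "seminar": the first step gives "eqyuzmd", and the second then gives "qz".

qz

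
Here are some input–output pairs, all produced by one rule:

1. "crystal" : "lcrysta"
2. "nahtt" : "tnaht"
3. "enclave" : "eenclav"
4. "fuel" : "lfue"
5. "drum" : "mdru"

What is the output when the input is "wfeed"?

dwfee

In each case the input is transformed by: move the last character to the front.
"wfeed" → "dwfee".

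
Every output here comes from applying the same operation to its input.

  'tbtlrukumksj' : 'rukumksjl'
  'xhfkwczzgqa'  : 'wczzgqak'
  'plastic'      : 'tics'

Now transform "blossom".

What's happening: delete the first 3 characters, then move the first character to the end.
On "blossom" that produces "soms".

soms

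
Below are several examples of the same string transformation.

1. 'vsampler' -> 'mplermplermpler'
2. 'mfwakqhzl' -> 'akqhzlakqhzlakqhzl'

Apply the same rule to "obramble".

Rule — delete the first 3 characters, then write the whole string 3 times in a row.
For "obramble", step one produces "amble"; step two turns that into "ambleambleamble".

ambleambleamble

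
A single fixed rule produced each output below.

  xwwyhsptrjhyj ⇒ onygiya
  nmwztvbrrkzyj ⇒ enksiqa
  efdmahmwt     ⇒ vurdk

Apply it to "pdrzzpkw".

The pattern: shift every letter 9 places backward in the alphabet (wrapping around), then keep every other character starting from the first (positions 1st, 3rd, 5th, ...).
Applying both steps to "pdrzzpkw": "guiqqgbn", then "giqb".
(Check on "xwwyhsptrjhyj": → "onnpyjgkiaypa" → "onygiya" ✓)

giqb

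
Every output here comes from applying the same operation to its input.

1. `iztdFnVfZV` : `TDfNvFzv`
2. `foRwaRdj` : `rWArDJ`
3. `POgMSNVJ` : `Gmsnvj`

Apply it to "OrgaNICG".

Looking at the pairs, the operation is to flip the case of every letter, then delete the first 2 characters.
Starting from "OrgaNICG": after the first operation, "oRGAnicg"; after the second, "GAnicg".

GAnicg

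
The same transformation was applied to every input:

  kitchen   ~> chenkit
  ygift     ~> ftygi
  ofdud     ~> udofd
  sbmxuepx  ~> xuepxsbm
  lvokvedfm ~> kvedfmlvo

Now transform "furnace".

The pattern: move the first 3 characters to the end (rotate left by 3).
Applying that to "furnace" gives "nacefur".

nacefur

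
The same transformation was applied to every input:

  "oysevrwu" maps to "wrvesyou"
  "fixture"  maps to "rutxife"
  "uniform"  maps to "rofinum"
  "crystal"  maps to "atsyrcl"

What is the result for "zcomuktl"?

Rule — move the last character to the front, then reverse the string.
"zcomuktl" → "lzcomukt" → "tkumoczl".
(Check on "uniform": → "munifor" → "rofinum" ✓)

tkumoczl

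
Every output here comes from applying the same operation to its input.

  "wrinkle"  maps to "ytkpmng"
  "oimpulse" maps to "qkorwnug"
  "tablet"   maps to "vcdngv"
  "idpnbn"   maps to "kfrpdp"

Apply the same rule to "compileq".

eqorkngs

Rule — shift every letter 2 places forward in the alphabet (wrapping around).
"compileq" → "eqorkngs".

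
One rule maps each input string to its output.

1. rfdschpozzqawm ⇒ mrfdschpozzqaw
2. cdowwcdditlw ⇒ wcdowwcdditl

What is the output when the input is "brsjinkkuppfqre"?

Each output is the input with this applied: move the last character to the front.
For "brsjinkkuppfqre" the result is "ebrsjinkkuppfqr".

ebrsjinkkuppfqr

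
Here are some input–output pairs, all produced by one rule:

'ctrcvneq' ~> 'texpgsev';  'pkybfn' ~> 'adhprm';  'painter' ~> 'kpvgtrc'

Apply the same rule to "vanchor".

Each output is the input with this applied: move the first 2 characters to the end (rotate left by 2), then shift every letter 2 places forward in the alphabet (wrapping around).
Working it through for "vanchor": intermediate "nchorva", final "pejqtxc".

pejqtxc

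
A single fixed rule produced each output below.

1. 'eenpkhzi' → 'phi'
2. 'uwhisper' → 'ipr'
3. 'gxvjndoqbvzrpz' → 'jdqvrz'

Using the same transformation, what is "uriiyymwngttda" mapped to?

iywgta

What's happening: keep every other character starting from the second (positions 2nd, 4th, 6th, ...), then delete the first character.
Starting from "uriiyymwngttda": after the first operation, "riywgta"; after the second, "iywgta".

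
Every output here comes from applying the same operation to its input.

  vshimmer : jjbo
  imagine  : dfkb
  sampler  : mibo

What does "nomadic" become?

Each output is the input with this applied: shift every letter 3 places backward in the alphabet (wrapping around), then keep only the last 4 characters.
Applying both steps to "nomadic": "kljxafz", then "xafz".

xafz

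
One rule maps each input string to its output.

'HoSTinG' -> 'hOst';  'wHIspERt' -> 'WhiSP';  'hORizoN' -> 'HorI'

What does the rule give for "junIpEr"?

JUNi

What's happening: delete the last 3 characters, then flip the case of every letter.
Working it through for "junIpEr": intermediate "junI", final "JUNi".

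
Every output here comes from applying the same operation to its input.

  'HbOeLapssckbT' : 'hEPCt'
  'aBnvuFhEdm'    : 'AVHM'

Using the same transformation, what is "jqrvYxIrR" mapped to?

The rule is to flip the case of every letter, then keep one character in every 3, starting at position 1 (positions 1st, 4th, 7th, ...).
On "jqrvYxIrR": the first step gives "JQRVyXiRr", and the second then gives "JVi".

JVi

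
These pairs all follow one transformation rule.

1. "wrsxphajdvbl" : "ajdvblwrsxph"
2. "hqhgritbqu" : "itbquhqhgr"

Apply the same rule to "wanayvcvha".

vcvhawanay

The pattern: swap the front and back halves of the string.
Doing the same to "wanayvcvha": "vcvhawanay".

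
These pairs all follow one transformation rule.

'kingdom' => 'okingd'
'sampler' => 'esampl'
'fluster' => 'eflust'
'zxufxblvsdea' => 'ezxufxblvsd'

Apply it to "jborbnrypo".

Each output is the input with this applied: delete the last character, then move the last character to the front.
Applying that to "jborbnrypo" gives "pjborbnry".

pjborbnry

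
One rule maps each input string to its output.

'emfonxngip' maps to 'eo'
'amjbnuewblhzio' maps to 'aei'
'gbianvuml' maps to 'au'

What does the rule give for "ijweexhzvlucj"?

Looking at the pairs, the operation is to keep one character in every 3, starting at position 1 (positions 1st, 4th, 7th, ...), then keep only the vowels.
For "ijweexhzvlucj", step one produces "iehlj"; step two turns that into "ie".

ie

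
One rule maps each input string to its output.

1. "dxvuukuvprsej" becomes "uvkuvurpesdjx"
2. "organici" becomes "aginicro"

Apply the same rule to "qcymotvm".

mytomvcq

Looking at the pairs, the operation is to move the first 2 characters to the end (rotate left by 2), then swap each adjacent pair of characters (1↔2, 3↔4, ...).
Applying both steps to "qcymotvm": "ymotvmqc", then "mytomvcq".
(Check on "dxvuukuvprsej": → "vuukuvprsejdx" → "uvkuvurpesdjx" ✓)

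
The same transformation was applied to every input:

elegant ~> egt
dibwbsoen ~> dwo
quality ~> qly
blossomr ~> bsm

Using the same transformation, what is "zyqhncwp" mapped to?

Rule — keep one character in every 3, starting at position 1 (positions 1st, 4th, 7th, ...).
Applying that to "zyqhncwp" gives "zhw".

zhw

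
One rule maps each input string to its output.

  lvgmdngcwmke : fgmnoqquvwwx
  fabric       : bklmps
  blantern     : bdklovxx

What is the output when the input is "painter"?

bdkosxz

The pattern: shift every letter 10 places forward in the alphabet (wrapping around), then sort the characters into alphabetical order.
"painter" → "zksxdob" → "bdkosxz".
(Check on "lvgmdngcwmke": → "vfqwnxqmgwuo" → "fgmnoqquvwwx" ✓)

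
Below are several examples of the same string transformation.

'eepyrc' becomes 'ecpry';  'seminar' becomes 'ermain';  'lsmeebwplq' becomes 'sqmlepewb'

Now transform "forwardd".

odrdwra

In each case the input is transformed by: delete the first character, then take characters alternately from the front and the back (1st, last, 2nd, 2nd-last, ...).
On "forwardd": the first step gives "orwardd", and the second then gives "odrdwra".
(Check on "seminar": → "eminar" → "ermain" ✓)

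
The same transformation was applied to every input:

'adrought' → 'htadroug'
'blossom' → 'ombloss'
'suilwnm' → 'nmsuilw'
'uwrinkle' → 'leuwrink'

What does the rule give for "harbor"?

orharb

Looking at the pairs, the operation is to move the last 2 characters to the front (rotate right by 2).
For "harbor" the result is "orharb".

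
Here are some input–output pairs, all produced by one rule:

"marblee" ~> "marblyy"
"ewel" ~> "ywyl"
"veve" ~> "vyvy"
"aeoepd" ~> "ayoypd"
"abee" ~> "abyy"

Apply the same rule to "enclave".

ynclavy

The rule is to replace every "e" with "y".
Doing the same to "enclave": "ynclavy".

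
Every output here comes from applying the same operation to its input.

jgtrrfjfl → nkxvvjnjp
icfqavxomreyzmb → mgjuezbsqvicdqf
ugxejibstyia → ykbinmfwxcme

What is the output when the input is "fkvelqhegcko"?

jozipulikgos

Each output is the input with this applied: shift every letter 4 places forward in the alphabet (wrapping around).
On "fkvelqhegcko" that produces "jozipulikgos".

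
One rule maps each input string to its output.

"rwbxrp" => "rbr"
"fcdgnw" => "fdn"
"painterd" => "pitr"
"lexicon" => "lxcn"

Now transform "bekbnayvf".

bknyf

Looking at the pairs, the operation is to keep every other character starting from the first (positions 1st, 3rd, 5th, ...).
On "bekbnayvf" that produces "bknyf".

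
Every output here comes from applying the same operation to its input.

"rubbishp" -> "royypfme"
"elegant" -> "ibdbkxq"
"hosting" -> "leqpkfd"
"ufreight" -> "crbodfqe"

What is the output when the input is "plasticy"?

The rule is to shift every letter 3 places backward in the alphabet (wrapping around), then swap each adjacent pair of characters (1↔2, 3↔4, ...).
Starting from "plasticy": after the first operation, "mixpqfzv"; after the second, "impxfqvz".

impxfqvz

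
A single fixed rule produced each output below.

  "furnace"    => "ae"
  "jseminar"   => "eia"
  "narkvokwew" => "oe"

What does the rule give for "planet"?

Looking at the pairs, the operation is to delete the first 2 characters, then keep only the vowels.
Working it through for "planet": intermediate "anet", final "ae".

ae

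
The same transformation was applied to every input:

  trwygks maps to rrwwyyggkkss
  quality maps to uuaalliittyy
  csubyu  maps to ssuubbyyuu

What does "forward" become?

oorrwwaarrdd

The pattern: double every character, then delete the first 2 characters.
Applying both steps to "forward": "ffoorrwwaarrdd", then "oorrwwaarrdd".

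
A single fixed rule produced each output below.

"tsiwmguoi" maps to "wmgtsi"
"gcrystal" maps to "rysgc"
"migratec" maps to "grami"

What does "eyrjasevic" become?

The transformation: delete the last 3 characters, then move the last 3 characters to the front (rotate right by 3).
For "eyrjasevic", step one produces "eyrjase"; step two turns that into "aseeyrj".
(Check on "gcrystal": → "gcrys" → "rysgc" ✓)

aseeyrj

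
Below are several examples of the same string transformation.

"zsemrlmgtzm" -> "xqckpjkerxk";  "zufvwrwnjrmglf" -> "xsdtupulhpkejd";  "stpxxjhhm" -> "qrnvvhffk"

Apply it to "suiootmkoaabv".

What's happening: shift every letter 2 places backward in the alphabet (wrapping around).
Doing the same to "suiootmkoaabv": "qsgmmrkimyyzt".

qsgmmrkimyyzt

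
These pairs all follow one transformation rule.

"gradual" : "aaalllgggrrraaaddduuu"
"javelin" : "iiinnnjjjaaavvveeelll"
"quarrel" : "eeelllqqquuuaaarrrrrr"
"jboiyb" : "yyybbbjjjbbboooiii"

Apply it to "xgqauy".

uuuyyyxxxgggqqqaaa

What's happening: move the last 2 characters to the front (rotate right by 2), then repeat every character 3 times.
"xgqauy" → "uyxgqa" → "uuuyyyxxxgggqqqaaa".
(Check on "jboiyb": → "ybjboi" → "yyybbbjjjbbboooiii" ✓)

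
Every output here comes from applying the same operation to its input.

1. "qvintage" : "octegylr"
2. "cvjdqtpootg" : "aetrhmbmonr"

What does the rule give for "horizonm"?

Looking at the pairs, the operation is to shift every letter 2 places backward in the alphabet (wrapping around), then take characters alternately from the front and the back (1st, last, 2nd, 2nd-last, ...).
Working it through for "horizonm": intermediate "fmpgxmlk", final "fkmlpmgx".

fkmlpmgx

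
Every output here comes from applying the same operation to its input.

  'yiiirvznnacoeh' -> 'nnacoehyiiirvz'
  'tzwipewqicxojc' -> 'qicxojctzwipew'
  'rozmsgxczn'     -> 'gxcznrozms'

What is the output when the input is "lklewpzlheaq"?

The pattern: swap the front and back halves of the string.
On "lklewpzlheaq" that produces "zlheaqlklewp".

zlheaqlklewp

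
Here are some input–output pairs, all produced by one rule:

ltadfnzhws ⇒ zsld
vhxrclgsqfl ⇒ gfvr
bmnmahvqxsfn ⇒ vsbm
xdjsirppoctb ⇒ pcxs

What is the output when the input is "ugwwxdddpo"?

In each case the input is transformed by: keep one character in every 3, starting at position 1 (positions 1st, 4th, 7th, ...), then move the first 2 characters to the end (rotate left by 2).
"ugwwxdddpo" → "uwdo" → "douw".

douw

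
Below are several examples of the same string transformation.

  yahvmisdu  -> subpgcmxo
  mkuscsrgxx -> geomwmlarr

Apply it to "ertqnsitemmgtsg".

ylnkhmcnygganma

In each case the input is transformed by: shift every letter 6 places backward in the alphabet (wrapping around).
So "ertqnsitemmgtsg" becomes "ylnkhmcnygganma".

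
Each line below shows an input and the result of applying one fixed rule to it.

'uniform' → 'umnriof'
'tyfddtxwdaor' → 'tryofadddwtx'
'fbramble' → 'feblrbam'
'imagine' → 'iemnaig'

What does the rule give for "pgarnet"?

ptgeanr

The pattern: take characters alternately from the front and the back (1st, last, 2nd, 2nd-last, ...).
"pgarnet" → "ptgeanr".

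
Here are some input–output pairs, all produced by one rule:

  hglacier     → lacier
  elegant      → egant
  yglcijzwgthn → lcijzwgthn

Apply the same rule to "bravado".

avado

Each output is the input with this applied: delete the first 2 characters.
So "bravado" becomes "avado".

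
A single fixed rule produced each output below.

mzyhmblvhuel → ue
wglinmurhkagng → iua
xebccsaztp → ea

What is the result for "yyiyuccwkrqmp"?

What's happening: keep only the vowels.
On "yyiyuccwkrqmp" that produces "iu".

iu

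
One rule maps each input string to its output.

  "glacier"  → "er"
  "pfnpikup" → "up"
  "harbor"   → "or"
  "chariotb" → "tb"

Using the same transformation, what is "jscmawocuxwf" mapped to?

The pattern: keep only the last 2 characters.
"jscmawocuxwf" → "wf".

wf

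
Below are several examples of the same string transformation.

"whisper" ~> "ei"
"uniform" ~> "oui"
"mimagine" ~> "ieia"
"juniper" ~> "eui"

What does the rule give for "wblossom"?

oo

The transformation: move the last 3 characters to the front (rotate right by 3), then keep only the vowels.
"wblossom" → "oo".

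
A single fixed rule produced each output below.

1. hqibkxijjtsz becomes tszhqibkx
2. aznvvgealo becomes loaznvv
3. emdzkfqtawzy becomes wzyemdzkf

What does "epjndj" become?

In each case the input is transformed by: swap the front and back halves of the string, then delete the first 3 characters.
On "epjndj" that produces "epj".
(Check on "aznvvgealo": → "gealoaznvv" → "loaznvv" ✓)

epj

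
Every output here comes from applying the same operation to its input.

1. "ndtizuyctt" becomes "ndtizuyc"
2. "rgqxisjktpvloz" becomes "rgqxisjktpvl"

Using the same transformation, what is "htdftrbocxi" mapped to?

Looking at the pairs, the operation is to delete the last 2 characters.
"htdftrbocxi" → "htdftrboc".

htdftrboc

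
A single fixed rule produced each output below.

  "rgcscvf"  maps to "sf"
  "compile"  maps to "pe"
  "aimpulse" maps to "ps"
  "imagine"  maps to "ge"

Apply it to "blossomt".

Rule — move the first character to the end, then keep one character in every 3, starting at position 3 (positions 3rd, 6th, 9th, ...).
"blossomt" → "lossomtb" → "sm".

sm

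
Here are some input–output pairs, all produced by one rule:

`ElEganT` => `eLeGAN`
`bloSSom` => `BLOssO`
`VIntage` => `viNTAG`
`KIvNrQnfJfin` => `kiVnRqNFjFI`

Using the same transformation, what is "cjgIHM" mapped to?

CJGih

The transformation: flip the case of every letter, then delete the last character.
Working it through for "cjgIHM": intermediate "CJGihm", final "CJGih".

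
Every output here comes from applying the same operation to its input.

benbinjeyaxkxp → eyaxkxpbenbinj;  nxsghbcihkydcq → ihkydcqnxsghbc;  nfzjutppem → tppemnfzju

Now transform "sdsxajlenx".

jlenxsdsxa

Looking at the pairs, the operation is to swap the front and back halves of the string.
For "sdsxajlenx" the result is "jlenxsdsxa".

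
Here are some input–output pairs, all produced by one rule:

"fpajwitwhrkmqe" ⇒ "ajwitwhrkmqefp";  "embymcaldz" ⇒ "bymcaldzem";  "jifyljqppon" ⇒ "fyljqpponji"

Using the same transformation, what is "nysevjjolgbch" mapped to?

sevjjolgbchny

What's happening: move the first 2 characters to the end (rotate left by 2).
So "nysevjjolgbch" becomes "sevjjolgbchny".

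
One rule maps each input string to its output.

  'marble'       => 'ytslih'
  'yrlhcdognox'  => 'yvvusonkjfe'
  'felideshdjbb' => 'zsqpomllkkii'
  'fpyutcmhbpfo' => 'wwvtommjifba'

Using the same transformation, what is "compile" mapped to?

wvtsplj

Rule — shift every letter 7 places forward in the alphabet (wrapping around), then sort the characters into reverse alphabetical order.
Applying both steps to "compile": "jvtwpsl", then "wvtsplj".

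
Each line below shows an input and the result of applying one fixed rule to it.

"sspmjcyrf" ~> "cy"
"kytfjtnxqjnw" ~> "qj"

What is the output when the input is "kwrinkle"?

The pattern: move the last 2 characters to the front (rotate right by 2), then keep only the last 2 characters.
On "kwrinkle": the first step gives "lekwrink", and the second then gives "nk".

nk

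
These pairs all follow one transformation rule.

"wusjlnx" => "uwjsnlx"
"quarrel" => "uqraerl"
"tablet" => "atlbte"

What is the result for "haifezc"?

Each output is the input with this applied: swap each adjacent pair of characters (1↔2, 3↔4, ...).
On "haifezc" that produces "ahfizec".

ahfizec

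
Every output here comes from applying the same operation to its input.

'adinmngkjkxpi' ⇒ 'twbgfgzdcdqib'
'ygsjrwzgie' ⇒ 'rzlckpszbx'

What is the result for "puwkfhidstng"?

The transformation: shift every letter 7 places backward in the alphabet (wrapping around).
Doing the same to "puwkfhidstng": "inpdyabwlmgz".

inpdyabwlmgz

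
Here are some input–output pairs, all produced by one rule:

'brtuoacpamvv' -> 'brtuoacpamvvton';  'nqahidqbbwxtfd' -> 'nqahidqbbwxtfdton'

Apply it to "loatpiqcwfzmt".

loatpiqcwfzmtton

The transformation: append "ton".
Applying that to "loatpiqcwfzmt" gives "loatpiqcwfzmtton".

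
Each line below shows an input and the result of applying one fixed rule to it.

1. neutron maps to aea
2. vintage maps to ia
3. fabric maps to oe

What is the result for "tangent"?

aa

Rule — shift every letter 13 places forward in the alphabet (wrapping around) — i.e. ROT13, then keep only the vowels.
On "tangent": the first step gives "gnatrag", and the second then gives "aa".
(Check on "fabric": → "snoevp" → "oe" ✓)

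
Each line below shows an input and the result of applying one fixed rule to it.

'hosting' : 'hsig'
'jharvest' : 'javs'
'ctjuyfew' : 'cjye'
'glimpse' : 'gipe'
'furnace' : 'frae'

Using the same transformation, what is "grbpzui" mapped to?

gbzi

What's happening: keep every other character starting from the first (positions 1st, 3rd, 5th, ...).
"grbpzui" → "gbzi".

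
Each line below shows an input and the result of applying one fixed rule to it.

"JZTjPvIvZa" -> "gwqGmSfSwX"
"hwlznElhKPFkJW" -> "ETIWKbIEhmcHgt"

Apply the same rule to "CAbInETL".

The pattern: shift every letter 3 places backward in the alphabet (wrapping around), then flip the case of every letter.
Starting from "CAbInETL": after the first operation, "ZXyFkBQI"; after the second, "zxYfKbqi".

zxYfKbqi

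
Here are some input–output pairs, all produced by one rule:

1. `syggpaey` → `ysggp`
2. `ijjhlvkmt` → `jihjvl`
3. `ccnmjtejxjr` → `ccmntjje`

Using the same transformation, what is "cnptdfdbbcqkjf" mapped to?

The rule is to delete the last 3 characters, then swap each adjacent pair of characters (1↔2, 3↔4, ...).
"cnptdfdbbcqkjf" → "nctpfdbdcbq".

nctpfdbdcbq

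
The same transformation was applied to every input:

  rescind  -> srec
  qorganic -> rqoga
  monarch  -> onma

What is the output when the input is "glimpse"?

mlig

The transformation: delete the last 3 characters, then sort the characters into reverse alphabetical order.
Applying both steps to "glimpse": "glim", then "mlig".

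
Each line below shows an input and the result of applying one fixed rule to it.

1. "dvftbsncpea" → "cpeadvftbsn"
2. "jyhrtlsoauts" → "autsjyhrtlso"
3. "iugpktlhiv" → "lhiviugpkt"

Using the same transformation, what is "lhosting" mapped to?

tinglhos

Looking at the pairs, the operation is to move the last character to the front, then move the last 3 characters to the front (rotate right by 3).
For "lhosting", step one produces "glhostin"; step two turns that into "tinglhos".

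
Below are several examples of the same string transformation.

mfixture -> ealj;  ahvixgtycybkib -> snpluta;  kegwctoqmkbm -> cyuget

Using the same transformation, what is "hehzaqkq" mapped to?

In each case the input is transformed by: keep every other character starting from the first (positions 1st, 3rd, 5th, ...), then shift every letter 8 places backward in the alphabet (wrapping around).
Applying both steps to "hehzaqkq": "hhak", then "zzsc".

zzsc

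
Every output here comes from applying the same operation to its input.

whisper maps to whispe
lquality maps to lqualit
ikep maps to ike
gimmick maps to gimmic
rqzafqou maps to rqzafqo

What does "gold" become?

In each case the input is transformed by: delete the last character.
Applying that to "gold" gives "gol".

gol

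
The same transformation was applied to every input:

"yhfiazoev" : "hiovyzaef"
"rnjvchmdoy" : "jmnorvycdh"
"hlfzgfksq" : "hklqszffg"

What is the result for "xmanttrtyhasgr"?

The pattern: sort the characters into alphabetical order, then move the first 3 characters to the end (rotate left by 3).
"xmanttrtyhasgr" → "aaghmnrrstttxy" → "hmnrrstttxyaag".

hmnrrstttxyaag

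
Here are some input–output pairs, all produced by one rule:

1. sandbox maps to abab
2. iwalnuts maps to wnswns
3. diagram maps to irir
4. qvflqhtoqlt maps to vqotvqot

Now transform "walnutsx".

The transformation: keep one character in every 3, starting at position 2 (positions 2nd, 5th, 8th, ...), then write the whole string twice.
"walnutsx" → "aux" → "auxaux".

auxaux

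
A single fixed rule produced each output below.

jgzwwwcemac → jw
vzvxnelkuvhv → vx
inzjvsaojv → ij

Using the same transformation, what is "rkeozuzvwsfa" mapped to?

Looking at the pairs, the operation is to keep one character in every 3, starting at position 1 (positions 1st, 4th, 7th, ...), then keep only the first 2 characters.
For "rkeozuzvwsfa", step one produces "rozs"; step two turns that into "ro".

ro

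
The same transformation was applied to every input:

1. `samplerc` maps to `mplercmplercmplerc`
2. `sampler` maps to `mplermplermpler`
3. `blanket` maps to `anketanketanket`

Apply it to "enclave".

claveclaveclave

The transformation: delete the first 2 characters, then write the whole string 3 times in a row.
"enclave" → "clave" → "claveclaveclave".
(Check on "samplerc": → "mplerc" → "mplercmplercmplerc" ✓)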